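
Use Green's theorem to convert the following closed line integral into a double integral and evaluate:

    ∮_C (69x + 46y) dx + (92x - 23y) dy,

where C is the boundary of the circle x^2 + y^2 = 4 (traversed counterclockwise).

Green's theorem converts the closed line integral into a double integral over the enclosed region D:

    ∮_C P dx + Q dy = ∬_D (∂Q/∂x - ∂P/∂y) dA.

Here P = 69x + 46y, Q = 92x - 23y, so

    ∂Q/∂x = 92,    ∂P/∂y = 46,
    ∂Q/∂x - ∂P/∂y = 46.

D is the region x^2 + y^2 ≤ 4. Evaluating the double integral:

In polar coordinates (x = r cos θ, y = r sin θ, dA = r dr dθ) the integrand becomes 46, so

    ∬_D (46) dA = ∫_0^{2π} ∫_0^{2} (46) · r dr dθ.

Inner (r from 0 to 2): 92.
Outer (θ from 0 to 2π): 184π.

Therefore ∮_C P dx + Q dy = 184π.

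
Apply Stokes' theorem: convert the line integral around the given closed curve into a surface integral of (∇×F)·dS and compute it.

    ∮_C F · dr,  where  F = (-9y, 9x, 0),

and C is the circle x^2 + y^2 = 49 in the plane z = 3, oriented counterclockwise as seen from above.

Let S be the flat disk x^2 + y^2 ≤ 49 in the plane z = 3, with upward unit normal n̂ = ẑ. By Stokes' theorem,

    ∮_C F · dr = ∬_S (∇ × F) · n̂ dS = ∬_D (curl F)_z dA,

where D is the disk x^2 + y^2 ≤ 49.

Compute the curl of F = (-9y, 9x, 0):
    (∇ × F)_x = ∂F_z/∂y - ∂F_y/∂z = 0,
    (∇ × F)_y = ∂F_x/∂z - ∂F_z/∂x = 0,
    (∇ × F)_z = ∂F_y/∂x - ∂F_x/∂y = 18.

On z = 3, (curl F)_z = 18.

Convert to polar (x = r cos θ, y = r sin θ, dA = r dr dθ); the integrand becomes 18, so

    ∬_D (curl F)_z dA = ∫_0^{2π} ∫_0^{7} (18) · r dr dθ.

Inner (r from 0 to 7): 441.
Outer (θ from 0 to 2π): 882π.

Therefore ∮_C F · dr = 882π.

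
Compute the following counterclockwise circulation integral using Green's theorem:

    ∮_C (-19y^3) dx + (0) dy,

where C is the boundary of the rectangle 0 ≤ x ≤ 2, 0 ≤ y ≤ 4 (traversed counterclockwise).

Green's theorem converts the closed line integral into a double integral over the enclosed region D:

    ∮_C P dx + Q dy = ∬_D (∂Q/∂x - ∂P/∂y) dA.

Here P = -19y^3, Q = 0, so

    ∂Q/∂x = 0,    ∂P/∂y = -57y^2,
    ∂Q/∂x - ∂P/∂y = 57y^2.

D is the region 0 ≤ x ≤ 2, 0 ≤ y ≤ 4. Evaluating the double integral:

    ∬_D (57y^2) dA = ∫_0^{2} ∫_0^{4} (57y^2) dy dx.

Inner (y from 0 to 4): 1216.
Outer (x from 0 to 2): 2432.

Therefore ∮_C P dx + Q dy = 2432.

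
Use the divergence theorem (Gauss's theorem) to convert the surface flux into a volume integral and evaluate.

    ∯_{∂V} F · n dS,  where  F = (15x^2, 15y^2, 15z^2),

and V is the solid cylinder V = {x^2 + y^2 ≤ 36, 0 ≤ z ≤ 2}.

By the divergence theorem,

    ∯_{∂V} F · n dS = ∭_V (∇ · F) dV.

Compute the divergence:
    ∇ · F = ∂F_x/∂x + ∂F_y/∂y + ∂F_z/∂z = 30x + 30y + 30z.

In cylindrical coordinates, x = r cos(θ), y = r sin(θ), z = z, dV = r dr dθ dz, with 0 ≤ r ≤ 6, 0 ≤ θ ≤ 2π, 0 ≤ z ≤ 2.

The integrand, after substitution and multiplying by the volume element, becomes (30sqrt(2)r sin(θ + π/4) + 30z) · r, so

    ∭_V (∇·F) dV = ∫_0^{2π} ∫_0^{6} ∫_0^{2} (30sqrt(2)r sin(θ + π/4) + 30z) · r dz dr dθ.

Inner (z from 0 to 2): 60r (sqrt(2)r sin(θ + π/4) + 1).
Middle (r from 0 to 6): 4320sqrt(2)sin(θ + π/4) + 1080.
Outer (θ from 0 to 2π): 2160π.

Therefore ∯_{∂V} F · n dS = 2160π.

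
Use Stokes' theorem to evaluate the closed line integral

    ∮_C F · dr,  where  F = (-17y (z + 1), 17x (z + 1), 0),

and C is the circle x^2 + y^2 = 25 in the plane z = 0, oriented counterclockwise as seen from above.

Let S be the flat disk x^2 + y^2 ≤ 25 in the plane z = 0, with upward unit normal n̂ = ẑ. By Stokes' theorem,

    ∮_C F · dr = ∬_S (∇ × F) · n̂ dS = ∬_D (curl F)_z dA,

where D is the disk x^2 + y^2 ≤ 25.

Compute the curl of F = (-17y (z + 1), 17x (z + 1), 0):
    (∇ × F)_x = ∂F_z/∂y - ∂F_y/∂z = -17x,
    (∇ × F)_y = ∂F_x/∂z - ∂F_z/∂x = -17y,
    (∇ × F)_z = ∂F_y/∂x - ∂F_x/∂y = 34z + 34.

On z = 0, (curl F)_z = 34.

Convert to polar (x = r cos θ, y = r sin θ, dA = r dr dθ); the integrand becomes 34, so

    ∬_D (curl F)_z dA = ∫_0^{2π} ∫_0^{5} (34) · r dr dθ.

Inner (r from 0 to 5): 425.
Outer (θ from 0 to 2π): 850π.

Therefore ∮_C F · dr = 850π.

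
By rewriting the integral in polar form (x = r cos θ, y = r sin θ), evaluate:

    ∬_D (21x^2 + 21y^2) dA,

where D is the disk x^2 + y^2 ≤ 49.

The region D is 0 ≤ r ≤ 7, 0 ≤ θ ≤ 2π in polar coordinates, where x = r cos(θ), y = r sin(θ), and dA = r dr dθ.

Under the substitution, the integrand becomes 21r^2, so

    ∬_D (21x^2 + 21y^2) dA = ∫_{0}^{2π} ∫_{0}^{7} (21r^2) · r dr dθ.

Inner integral (in r): ∫_{0}^{7} (21r^2) · r dr = 50421/4.

Outer integral (in θ): ∫_{0}^{2π} (50421/4) dθ = 50421π/2.

Therefore ∬_D (21x^2 + 21y^2) dA = 50421π/2.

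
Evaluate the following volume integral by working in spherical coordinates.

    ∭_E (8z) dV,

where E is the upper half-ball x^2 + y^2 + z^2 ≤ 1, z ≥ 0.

In spherical coordinates, x = ρ sin(φ) cos(θ), y = ρ sin(φ) sin(θ), z = ρ cos(φ), and dV = ρ^2 sin(φ) dρ dφ dθ.

The integrand becomes 8ρ cos(φ), so

    ∭_E (8z) dV = ∫_{0}^{2π} ∫_{0}^{π/2} ∫_{0}^{1} (8ρ cos(φ)) · ρ^2 sin(φ) dρ dφ dθ.

Inner (ρ): sin(2φ).
Middle (φ): 1.
Outer (θ): 2π.

Therefore the triple integral equals 2π.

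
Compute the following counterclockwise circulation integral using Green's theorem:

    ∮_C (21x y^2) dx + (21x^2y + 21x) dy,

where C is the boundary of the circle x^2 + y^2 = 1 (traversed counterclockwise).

Green's theorem converts the closed line integral into a double integral over the enclosed region D:

    ∮_C P dx + Q dy = ∬_D (∂Q/∂x - ∂P/∂y) dA.

Here P = 21x y^2, Q = 21x^2y + 21x, so

    ∂Q/∂x = 42x y + 21,    ∂P/∂y = 42x y,
    ∂Q/∂x - ∂P/∂y = 21.

D is the region x^2 + y^2 ≤ 1. Evaluating the double integral:

In polar coordinates (x = r cos θ, y = r sin θ, dA = r dr dθ) the integrand becomes 21, so

    ∬_D (21) dA = ∫_0^{2π} ∫_0^{1} (21) · r dr dθ.

Inner (r from 0 to 1): 21/2.
Outer (θ from 0 to 2π): 21π.

Therefore ∮_C P dx + Q dy = 21π.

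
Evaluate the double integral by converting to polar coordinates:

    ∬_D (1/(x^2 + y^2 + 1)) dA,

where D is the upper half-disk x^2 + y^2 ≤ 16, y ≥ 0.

The region D is 0 ≤ r ≤ 4, 0 ≤ θ ≤ π in polar coordinates, where x = r cos(θ), y = r sin(θ), and dA = r dr dθ.

Under the substitution, the integrand becomes 1/(r^2 + 1), so

    ∬_D (1/(x^2 + y^2 + 1)) dA = ∫_{0}^{π} ∫_{0}^{4} (1/(r^2 + 1)) · r dr dθ.

Inner integral (in r): ∫_{0}^{4} (1/(r^2 + 1)) · r dr = log(17)/2.

Outer integral (in θ): ∫_{0}^{π} (log(17)/2) dθ = π log(17)/2.

Therefore ∬_D (1/(x^2 + y^2 + 1)) dA = π log(17)/2.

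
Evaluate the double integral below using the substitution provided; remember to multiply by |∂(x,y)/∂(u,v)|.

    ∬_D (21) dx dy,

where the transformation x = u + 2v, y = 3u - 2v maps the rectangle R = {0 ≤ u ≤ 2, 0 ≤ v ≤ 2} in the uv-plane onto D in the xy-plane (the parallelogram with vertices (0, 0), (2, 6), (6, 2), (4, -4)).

Compute the Jacobian determinant of (x, y) with respect to (u, v):

    ∂(x,y)/∂(u,v) = | 1  2 | = (1)(-2) - (2)(3) = -8.
                   | 3  -2 |

Its absolute value is |J| = 8 (the area scaling factor).

Substituting x = u + 2v, y = 3u - 2v into the integrand,

    21 → 21,

so the integral becomes

    ∬_R (21) · |J| du dv = ∫_0^2 ∫_0^2 (168) dv du.

Inner (v): 336.
Outer (u): 672.

Therefore ∬_D (21) dx dy = 672.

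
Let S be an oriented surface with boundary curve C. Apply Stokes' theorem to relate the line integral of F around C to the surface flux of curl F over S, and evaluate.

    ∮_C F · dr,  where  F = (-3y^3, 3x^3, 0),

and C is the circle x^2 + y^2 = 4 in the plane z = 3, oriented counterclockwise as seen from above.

Let S be the flat disk x^2 + y^2 ≤ 4 in the plane z = 3, with upward unit normal n̂ = ẑ. By Stokes' theorem,

    ∮_C F · dr = ∬_S (∇ × F) · n̂ dS = ∬_D (curl F)_z dA,

where D is the disk x^2 + y^2 ≤ 4.

Compute the curl of F = (-3y^3, 3x^3, 0):
    (∇ × F)_x = ∂F_z/∂y - ∂F_y/∂z = 0,
    (∇ × F)_y = ∂F_x/∂z - ∂F_z/∂x = 0,
    (∇ × F)_z = ∂F_y/∂x - ∂F_x/∂y = 9x^2 + 9y^2.

On z = 3, (curl F)_z = 9x^2 + 9y^2.

Convert to polar (x = r cos θ, y = r sin θ, dA = r dr dθ); the integrand becomes 9r^2, so

    ∬_D (curl F)_z dA = ∫_0^{2π} ∫_0^{2} (9r^2) · r dr dθ.

Inner (r from 0 to 2): 36.
Outer (θ from 0 to 2π): 72π.

Therefore ∮_C F · dr = 72π.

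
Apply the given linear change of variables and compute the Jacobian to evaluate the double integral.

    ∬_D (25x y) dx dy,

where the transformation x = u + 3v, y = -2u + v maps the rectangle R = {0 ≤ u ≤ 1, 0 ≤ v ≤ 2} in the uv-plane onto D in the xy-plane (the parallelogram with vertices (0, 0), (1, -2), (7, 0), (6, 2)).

Compute the Jacobian determinant of (x, y) with respect to (u, v):

    ∂(x,y)/∂(u,v) = | 1  3 | = (1)(1) - (3)(-2) = 7.
                   | -2  1 |

Its absolute value is |J| = 7 (the area scaling factor).

Substituting x = u + 3v, y = -2u + v into the integrand,

    25x y → -50u^2 - 125u v + 75v^2,

so the integral becomes

    ∬_R (-50u^2 - 125u v + 75v^2) · |J| du dv = ∫_0^1 ∫_0^2 (-350u^2 - 875u v + 525v^2) dv du.

Inner (v): -700u^2 - 1750u + 1400.
Outer (u): 875/3.

Therefore ∬_D (25x y) dx dy = 875/3.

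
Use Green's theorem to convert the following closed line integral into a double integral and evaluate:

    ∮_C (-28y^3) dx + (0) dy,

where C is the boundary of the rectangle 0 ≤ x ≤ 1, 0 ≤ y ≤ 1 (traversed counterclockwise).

Green's theorem converts the closed line integral into a double integral over the enclosed region D:

    ∮_C P dx + Q dy = ∬_D (∂Q/∂x - ∂P/∂y) dA.

Here P = -28y^3, Q = 0, so

    ∂Q/∂x = 0,    ∂P/∂y = -84y^2,
    ∂Q/∂x - ∂P/∂y = 84y^2.

D is the region 0 ≤ x ≤ 1, 0 ≤ y ≤ 1. Evaluating the double integral:

    ∬_D (84y^2) dA = ∫_0^{1} ∫_0^{1} (84y^2) dy dx.

Inner (y from 0 to 1): 28.
Outer (x from 0 to 1): 28.

Therefore ∮_C P dx + Q dy = 28.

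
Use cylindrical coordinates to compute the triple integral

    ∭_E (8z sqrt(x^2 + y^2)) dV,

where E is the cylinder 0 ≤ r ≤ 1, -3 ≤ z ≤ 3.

In cylindrical coordinates, x = r cos(θ), y = r sin(θ), z = z, and dV = r dr dθ dz.

The integrand becomes 8r z, so

    ∭_E (8z sqrt(x^2 + y^2)) dV = ∫_{0}^{2π} ∫_{0}^{1} ∫_{-3}^{3} (8r z) · r dz dr dθ.

Inner (z): 0.
Middle (r from 0 to 1): 0.
Outer (θ): 0.

Therefore the triple integral equals 0.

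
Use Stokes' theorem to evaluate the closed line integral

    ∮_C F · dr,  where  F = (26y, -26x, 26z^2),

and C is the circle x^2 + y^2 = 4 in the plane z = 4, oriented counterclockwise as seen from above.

Let S be the flat disk x^2 + y^2 ≤ 4 in the plane z = 4, with upward unit normal n̂ = ẑ. By Stokes' theorem,

    ∮_C F · dr = ∬_S (∇ × F) · n̂ dS = ∬_D (curl F)_z dA,

where D is the disk x^2 + y^2 ≤ 4.

Compute the curl of F = (26y, -26x, 26z^2):
    (∇ × F)_x = ∂F_z/∂y - ∂F_y/∂z = 0,
    (∇ × F)_y = ∂F_x/∂z - ∂F_z/∂x = 0,
    (∇ × F)_z = ∂F_y/∂x - ∂F_x/∂y = -52.

On z = 4, (curl F)_z = -52.

Convert to polar (x = r cos θ, y = r sin θ, dA = r dr dθ); the integrand becomes -52, so

    ∬_D (curl F)_z dA = ∫_0^{2π} ∫_0^{2} (-52) · r dr dθ.

Inner (r from 0 to 2): -104.
Outer (θ from 0 to 2π): -208π.

Therefore ∮_C F · dr = -208π.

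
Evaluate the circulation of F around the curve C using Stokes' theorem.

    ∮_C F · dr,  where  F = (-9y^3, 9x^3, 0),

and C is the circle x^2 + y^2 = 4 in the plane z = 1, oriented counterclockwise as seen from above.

Let S be the flat disk x^2 + y^2 ≤ 4 in the plane z = 1, with upward unit normal n̂ = ẑ. By Stokes' theorem,

    ∮_C F · dr = ∬_S (∇ × F) · n̂ dS = ∬_D (curl F)_z dA,

where D is the disk x^2 + y^2 ≤ 4.

Compute the curl of F = (-9y^3, 9x^3, 0):
    (∇ × F)_x = ∂F_z/∂y - ∂F_y/∂z = 0,
    (∇ × F)_y = ∂F_x/∂z - ∂F_z/∂x = 0,
    (∇ × F)_z = ∂F_y/∂x - ∂F_x/∂y = 27x^2 + 27y^2.

On z = 1, (curl F)_z = 27x^2 + 27y^2.

Convert to polar (x = r cos θ, y = r sin θ, dA = r dr dθ); the integrand becomes 27r^2, so

    ∬_D (curl F)_z dA = ∫_0^{2π} ∫_0^{2} (27r^2) · r dr dθ.

Inner (r from 0 to 2): 108.
Outer (θ from 0 to 2π): 216π.

Therefore ∮_C F · dr = 216π.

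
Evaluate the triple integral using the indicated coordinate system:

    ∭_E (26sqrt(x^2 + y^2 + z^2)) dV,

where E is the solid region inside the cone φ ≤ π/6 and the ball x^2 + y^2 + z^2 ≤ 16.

In spherical coordinates, x = ρ sin(φ) cos(θ), y = ρ sin(φ) sin(θ), z = ρ cos(φ), and dV = ρ^2 sin(φ) dρ dφ dθ.

The integrand becomes 26ρ, so

    ∭_E (26sqrt(x^2 + y^2 + z^2)) dV = ∫_{0}^{2π} ∫_{0}^{π/6} ∫_{0}^{4} (26ρ) · ρ^2 sin(φ) dρ dφ dθ.

Inner (ρ): 1664sin(φ).
Middle (φ): 1664 - 832sqrt(3).
Outer (θ): 1664π (2 - sqrt(3)).

Therefore the triple integral equals 1664π (2 - sqrt(3)).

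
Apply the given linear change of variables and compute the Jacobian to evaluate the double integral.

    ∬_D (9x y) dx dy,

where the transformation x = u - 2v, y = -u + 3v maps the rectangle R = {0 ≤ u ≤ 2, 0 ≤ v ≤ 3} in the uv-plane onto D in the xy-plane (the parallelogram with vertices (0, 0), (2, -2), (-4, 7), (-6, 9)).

Compute the Jacobian determinant of (x, y) with respect to (u, v):

    ∂(x,y)/∂(u,v) = | 1  -2 | = (1)(3) - (-2)(-1) = 1.
                   | -1  3 |

Its absolute value is |J| = 1 (the area scaling factor).

Substituting x = u - 2v, y = -u + 3v into the integrand,

    9x y → -9u^2 + 45u v - 54v^2,

so the integral becomes

    ∬_R (-9u^2 + 45u v - 54v^2) · |J| du dv = ∫_0^2 ∫_0^3 (-9u^2 + 45u v - 54v^2) dv du.

Inner (v): -27u^2 + 405u/2 - 486.
Outer (u): -639.

Therefore ∬_D (9x y) dx dy = -639.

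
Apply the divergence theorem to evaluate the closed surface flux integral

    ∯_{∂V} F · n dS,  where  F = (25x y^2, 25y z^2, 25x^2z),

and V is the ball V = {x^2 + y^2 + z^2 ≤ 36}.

By the divergence theorem,

    ∯_{∂V} F · n dS = ∭_V (∇ · F) dV.

Compute the divergence:
    ∇ · F = ∂F_x/∂x + ∂F_y/∂y + ∂F_z/∂z = 25y^2 + 25z^2 + 25x^2 = 25x^2 + 25y^2 + 25z^2.

In spherical coordinates, x = ρ sin(φ) cos(θ), y = ρ sin(φ) sin(θ), z = ρ cos(φ), dV = ρ^2 sin(φ) dρ dφ dθ, with 0 ≤ ρ ≤ 6, 0 ≤ φ ≤ π, 0 ≤ θ ≤ 2π.

The integrand, after substitution and multiplying by the volume element, becomes (25ρ^2) · ρ^2 sin(φ), so

    ∭_V (∇·F) dV = ∫_0^{2π} ∫_0^{π} ∫_0^{6} (25ρ^2) · ρ^2 sin(φ) dρ dφ dθ.

Inner (ρ from 0 to 6): 38880sin(φ).
Middle (φ from 0 to π): 77760.
Outer (θ from 0 to 2π): 155520π.

Therefore ∯_{∂V} F · n dS = 155520π.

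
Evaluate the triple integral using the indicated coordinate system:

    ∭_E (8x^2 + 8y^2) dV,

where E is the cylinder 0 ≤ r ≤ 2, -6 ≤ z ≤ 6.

In cylindrical coordinates, x = r cos(θ), y = r sin(θ), z = z, and dV = r dr dθ dz.

The integrand becomes 8r^2, so

    ∭_E (8x^2 + 8y^2) dV = ∫_{0}^{2π} ∫_{0}^{2} ∫_{-6}^{6} (8r^2) · r dz dr dθ.

Inner (z): 96r^3.
Middle (r from 0 to 2): 384.
Outer (θ): 768π.

Therefore the triple integral equals 768π.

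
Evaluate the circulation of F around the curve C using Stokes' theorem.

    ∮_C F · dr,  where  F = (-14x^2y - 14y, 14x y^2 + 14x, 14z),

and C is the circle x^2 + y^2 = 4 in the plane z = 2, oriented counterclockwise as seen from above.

Let S be the flat disk x^2 + y^2 ≤ 4 in the plane z = 2, with upward unit normal n̂ = ẑ. By Stokes' theorem,

    ∮_C F · dr = ∬_S (∇ × F) · n̂ dS = ∬_D (curl F)_z dA,

where D is the disk x^2 + y^2 ≤ 4.

Compute the curl of F = (-14x^2y - 14y, 14x y^2 + 14x, 14z):
    (∇ × F)_x = ∂F_z/∂y - ∂F_y/∂z = 0,
    (∇ × F)_y = ∂F_x/∂z - ∂F_z/∂x = 0,
    (∇ × F)_z = ∂F_y/∂x - ∂F_x/∂y = 14x^2 + 14y^2 + 28.

On z = 2, (curl F)_z = 14x^2 + 14y^2 + 28.

Convert to polar (x = r cos θ, y = r sin θ, dA = r dr dθ); the integrand becomes 14r^2 + 28, so

    ∬_D (curl F)_z dA = ∫_0^{2π} ∫_0^{2} (14r^2 + 28) · r dr dθ.

Inner (r from 0 to 2): 112.
Outer (θ from 0 to 2π): 224π.

Therefore ∮_C F · dr = 224π.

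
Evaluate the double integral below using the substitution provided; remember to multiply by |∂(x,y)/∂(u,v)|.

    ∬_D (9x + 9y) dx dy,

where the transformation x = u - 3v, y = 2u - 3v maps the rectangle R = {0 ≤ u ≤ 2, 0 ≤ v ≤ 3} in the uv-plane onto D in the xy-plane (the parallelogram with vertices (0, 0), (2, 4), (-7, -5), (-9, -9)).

Compute the Jacobian determinant of (x, y) with respect to (u, v):

    ∂(x,y)/∂(u,v) = | 1  -3 | = (1)(-3) - (-3)(2) = 3.
                   | 2  -3 |

Its absolute value is |J| = 3 (the area scaling factor).

Substituting x = u - 3v, y = 2u - 3v into the integrand,

    9x + 9y → 27u - 54v,

so the integral becomes

    ∬_R (27u - 54v) · |J| du dv = ∫_0^2 ∫_0^3 (81u - 162v) dv du.

Inner (v): 243u - 729.
Outer (u): -972.

Therefore ∬_D (9x + 9y) dx dy = -972.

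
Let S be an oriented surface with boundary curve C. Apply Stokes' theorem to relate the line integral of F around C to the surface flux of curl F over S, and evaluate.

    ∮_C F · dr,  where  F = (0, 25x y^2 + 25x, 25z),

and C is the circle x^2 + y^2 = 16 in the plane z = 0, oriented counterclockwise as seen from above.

Let S be the flat disk x^2 + y^2 ≤ 16 in the plane z = 0, with upward unit normal n̂ = ẑ. By Stokes' theorem,

    ∮_C F · dr = ∬_S (∇ × F) · n̂ dS = ∬_D (curl F)_z dA,

where D is the disk x^2 + y^2 ≤ 16.

Compute the curl of F = (0, 25x y^2 + 25x, 25z):
    (∇ × F)_x = ∂F_z/∂y - ∂F_y/∂z = 0,
    (∇ × F)_y = ∂F_x/∂z - ∂F_z/∂x = 0,
    (∇ × F)_z = ∂F_y/∂x - ∂F_x/∂y = 25y^2 + 25.

On z = 0, (curl F)_z = 25y^2 + 25.

Convert to polar (x = r cos θ, y = r sin θ, dA = r dr dθ); the integrand becomes 25r^2sin(θ)^2 + 25, so

    ∬_D (curl F)_z dA = ∫_0^{2π} ∫_0^{4} (25r^2sin(θ)^2 + 25) · r dr dθ.

Inner (r from 0 to 4): 1600sin(θ)^2 + 200.
Outer (θ from 0 to 2π): 2000π.

Therefore ∮_C F · dr = 2000π.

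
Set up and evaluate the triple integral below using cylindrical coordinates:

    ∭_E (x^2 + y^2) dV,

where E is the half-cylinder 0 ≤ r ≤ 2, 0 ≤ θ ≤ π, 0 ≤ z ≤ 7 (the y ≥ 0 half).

In cylindrical coordinates, x = r cos(θ), y = r sin(θ), z = z, and dV = r dr dθ dz.

The integrand becomes r^2, so

    ∭_E (x^2 + y^2) dV = ∫_{0}^{π} ∫_{0}^{2} ∫_{0}^{7} (r^2) · r dz dr dθ.

Inner (z): 7r^3.
Middle (r from 0 to 2): 28.
Outer (θ): 28π.

Therefore the triple integral equals 28π.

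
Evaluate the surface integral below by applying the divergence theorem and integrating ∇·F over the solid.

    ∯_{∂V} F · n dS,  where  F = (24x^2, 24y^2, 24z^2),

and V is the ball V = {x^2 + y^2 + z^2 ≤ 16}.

By the divergence theorem,

    ∯_{∂V} F · n dS = ∭_V (∇ · F) dV.

Compute the divergence:
    ∇ · F = ∂F_x/∂x + ∂F_y/∂y + ∂F_z/∂z = 48x + 48y + 48z.

In spherical coordinates, x = ρ sin(φ) cos(θ), y = ρ sin(φ) sin(θ), z = ρ cos(φ), dV = ρ^2 sin(φ) dρ dφ dθ, with 0 ≤ ρ ≤ 4, 0 ≤ φ ≤ π, 0 ≤ θ ≤ 2π.

The integrand, after substitution and multiplying by the volume element, becomes (48ρ (sqrt(2)sin(φ)sin(θ + π/4) + cos(φ))) · ρ^2 sin(φ), so

    ∭_V (∇·F) dV = ∫_0^{2π} ∫_0^{π} ∫_0^{4} (48ρ (sqrt(2)sin(φ)sin(θ + π/4) + cos(φ))) · ρ^2 sin(φ) dρ dφ dθ.

Inner (ρ from 0 to 4): 3072(sqrt(2)sin(φ)sin(θ + π/4) + cos(φ))sin(φ).
Middle (φ from 0 to π): 1536sqrt(2)π sin(θ + π/4).
Outer (θ from 0 to 2π): 0.

Therefore ∯_{∂V} F · n dS = 0.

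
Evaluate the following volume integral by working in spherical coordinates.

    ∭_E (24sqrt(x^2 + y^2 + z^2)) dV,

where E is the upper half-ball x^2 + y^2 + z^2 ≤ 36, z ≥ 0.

In spherical coordinates, x = ρ sin(φ) cos(θ), y = ρ sin(φ) sin(θ), z = ρ cos(φ), and dV = ρ^2 sin(φ) dρ dφ dθ.

The integrand becomes 24ρ, so

    ∭_E (24sqrt(x^2 + y^2 + z^2)) dV = ∫_{0}^{2π} ∫_{0}^{π/2} ∫_{0}^{6} (24ρ) · ρ^2 sin(φ) dρ dφ dθ.

Inner (ρ): 7776sin(φ).
Middle (φ): 7776.
Outer (θ): 15552π.

Therefore the triple integral equals 15552π.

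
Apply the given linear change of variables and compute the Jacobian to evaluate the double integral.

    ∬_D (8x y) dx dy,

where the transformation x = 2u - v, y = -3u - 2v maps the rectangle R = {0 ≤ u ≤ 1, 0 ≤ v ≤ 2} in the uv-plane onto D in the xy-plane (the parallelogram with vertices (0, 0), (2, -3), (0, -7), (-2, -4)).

Compute the Jacobian determinant of (x, y) with respect to (u, v):

    ∂(x,y)/∂(u,v) = | 2  -1 | = (2)(-2) - (-1)(-3) = -7.
                   | -3  -2 |

Its absolute value is |J| = 7 (the area scaling factor).

Substituting x = 2u - v, y = -3u - 2v into the integrand,

    8x y → -48u^2 - 8u v + 16v^2,

so the integral becomes

    ∬_R (-48u^2 - 8u v + 16v^2) · |J| du dv = ∫_0^1 ∫_0^2 (-336u^2 - 56u v + 112v^2) dv du.

Inner (v): -672u^2 - 112u + 896/3.
Outer (u): 56/3.

Therefore ∬_D (8x y) dx dy = 56/3.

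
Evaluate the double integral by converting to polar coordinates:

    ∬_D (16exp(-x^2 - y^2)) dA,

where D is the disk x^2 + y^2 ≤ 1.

The region D is 0 ≤ r ≤ 1, 0 ≤ θ ≤ 2π in polar coordinates, where x = r cos(θ), y = r sin(θ), and dA = r dr dθ.

Under the substitution, the integrand becomes 16exp(-r^2), so

    ∬_D (16exp(-x^2 - y^2)) dA = ∫_{0}^{2π} ∫_{0}^{1} (16exp(-r^2)) · r dr dθ.

Inner integral (in r): ∫_{0}^{1} (16exp(-r^2)) · r dr = 8 - 8exp(-1).

Outer integral (in θ): ∫_{0}^{2π} (8 - 8exp(-1)) dθ = -16π exp(-1) + 16π.

Therefore ∬_D (16exp(-x^2 - y^2)) dA = -16π exp(-1) + 16π.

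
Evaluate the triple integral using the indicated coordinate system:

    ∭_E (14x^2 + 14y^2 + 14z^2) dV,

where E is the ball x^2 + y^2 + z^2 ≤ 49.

In spherical coordinates, x = ρ sin(φ) cos(θ), y = ρ sin(φ) sin(θ), z = ρ cos(φ), and dV = ρ^2 sin(φ) dρ dφ dθ.

The integrand becomes 14ρ^2, so

    ∭_E (14x^2 + 14y^2 + 14z^2) dV = ∫_{0}^{2π} ∫_{0}^{π} ∫_{0}^{7} (14ρ^2) · ρ^2 sin(φ) dρ dφ dθ.

Inner (ρ): 235298sin(φ)/5.
Middle (φ): 470596/5.
Outer (θ): 941192π/5.

Therefore the triple integral equals 941192π/5.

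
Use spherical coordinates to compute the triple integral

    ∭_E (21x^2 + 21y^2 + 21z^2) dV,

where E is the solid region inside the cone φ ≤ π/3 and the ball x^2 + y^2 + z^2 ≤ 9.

In spherical coordinates, x = ρ sin(φ) cos(θ), y = ρ sin(φ) sin(θ), z = ρ cos(φ), and dV = ρ^2 sin(φ) dρ dφ dθ.

The integrand becomes 21ρ^2, so

    ∭_E (21x^2 + 21y^2 + 21z^2) dV = ∫_{0}^{2π} ∫_{0}^{π/3} ∫_{0}^{3} (21ρ^2) · ρ^2 sin(φ) dρ dφ dθ.

Inner (ρ): 5103sin(φ)/5.
Middle (φ): 5103/10.
Outer (θ): 5103π/5.

Therefore the triple integral equals 5103π/5.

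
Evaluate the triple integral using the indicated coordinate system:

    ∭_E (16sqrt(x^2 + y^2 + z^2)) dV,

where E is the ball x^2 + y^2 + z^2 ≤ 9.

In spherical coordinates, x = ρ sin(φ) cos(θ), y = ρ sin(φ) sin(θ), z = ρ cos(φ), and dV = ρ^2 sin(φ) dρ dφ dθ.

The integrand becomes 16ρ, so

    ∭_E (16sqrt(x^2 + y^2 + z^2)) dV = ∫_{0}^{2π} ∫_{0}^{π} ∫_{0}^{3} (16ρ) · ρ^2 sin(φ) dρ dφ dθ.

Inner (ρ): 324sin(φ).
Middle (φ): 648.
Outer (θ): 1296π.

Therefore the triple integral equals 1296π.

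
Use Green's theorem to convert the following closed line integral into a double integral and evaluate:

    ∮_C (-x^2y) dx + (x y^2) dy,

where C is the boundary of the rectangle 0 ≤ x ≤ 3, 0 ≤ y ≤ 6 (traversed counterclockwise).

Green's theorem converts the closed line integral into a double integral over the enclosed region D:

    ∮_C P dx + Q dy = ∬_D (∂Q/∂x - ∂P/∂y) dA.

Here P = -x^2y, Q = x y^2, so

    ∂Q/∂x = y^2,    ∂P/∂y = -x^2,
    ∂Q/∂x - ∂P/∂y = x^2 + y^2.

D is the region 0 ≤ x ≤ 3, 0 ≤ y ≤ 6. Evaluating the double integral:

    ∬_D (x^2 + y^2) dA = ∫_0^{3} ∫_0^{6} (x^2 + y^2) dy dx.

Inner (y from 0 to 6): 6x^2 + 72.
Outer (x from 0 to 3): 270.

Therefore ∮_C P dx + Q dy = 270.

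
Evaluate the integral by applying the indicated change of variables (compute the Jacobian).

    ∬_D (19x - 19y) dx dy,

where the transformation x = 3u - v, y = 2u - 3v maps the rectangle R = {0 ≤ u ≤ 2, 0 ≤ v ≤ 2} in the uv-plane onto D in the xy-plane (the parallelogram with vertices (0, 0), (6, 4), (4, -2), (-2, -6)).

Compute the Jacobian determinant of (x, y) with respect to (u, v):

    ∂(x,y)/∂(u,v) = | 3  -1 | = (3)(-3) - (-1)(2) = -7.
                   | 2  -3 |

Its absolute value is |J| = 7 (the area scaling factor).

Substituting x = 3u - v, y = 2u - 3v into the integrand,

    19x - 19y → 19u + 38v,

so the integral becomes

    ∬_R (19u + 38v) · |J| du dv = ∫_0^2 ∫_0^2 (133u + 266v) dv du.

Inner (v): 266u + 532.
Outer (u): 1596.

Therefore ∬_D (19x - 19y) dx dy = 1596.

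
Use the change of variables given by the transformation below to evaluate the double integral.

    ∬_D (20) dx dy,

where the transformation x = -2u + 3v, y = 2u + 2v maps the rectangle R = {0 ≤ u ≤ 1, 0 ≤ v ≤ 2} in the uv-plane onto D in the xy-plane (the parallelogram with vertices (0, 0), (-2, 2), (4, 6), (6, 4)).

Compute the Jacobian determinant of (x, y) with respect to (u, v):

    ∂(x,y)/∂(u,v) = | -2  3 | = (-2)(2) - (3)(2) = -10.
                   | 2  2 |

Its absolute value is |J| = 10 (the area scaling factor).

Substituting x = -2u + 3v, y = 2u + 2v into the integrand,

    20 → 20,

so the integral becomes

    ∬_R (20) · |J| du dv = ∫_0^1 ∫_0^2 (200) dv du.

Inner (v): 400.
Outer (u): 400.

Therefore ∬_D (20) dx dy = 400.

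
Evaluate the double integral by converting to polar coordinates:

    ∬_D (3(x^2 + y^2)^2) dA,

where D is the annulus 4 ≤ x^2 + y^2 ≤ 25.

The region D is 2 ≤ r ≤ 5, 0 ≤ θ ≤ 2π in polar coordinates, where x = r cos(θ), y = r sin(θ), and dA = r dr dθ.

Under the substitution, the integrand becomes 3r^4, so

    ∬_D (3(x^2 + y^2)^2) dA = ∫_{0}^{2π} ∫_{2}^{5} (3r^4) · r dr dθ.

Inner integral (in r): ∫_{2}^{5} (3r^4) · r dr = 15561/2.

Outer integral (in θ): ∫_{0}^{2π} (15561/2) dθ = 15561π.

Therefore ∬_D (3(x^2 + y^2)^2) dA = 15561π.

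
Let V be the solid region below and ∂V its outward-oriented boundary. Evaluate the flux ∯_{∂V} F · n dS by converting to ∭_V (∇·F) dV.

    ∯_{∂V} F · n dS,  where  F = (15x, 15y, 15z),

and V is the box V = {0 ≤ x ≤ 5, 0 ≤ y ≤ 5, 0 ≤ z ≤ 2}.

By the divergence theorem,

    ∯_{∂V} F · n dS = ∭_V (∇ · F) dV.

Compute the divergence:
    ∇ · F = ∂F_x/∂x + ∂F_y/∂y + ∂F_z/∂z = 15 + 15 + 15 = 45.

V is a rectangular box, so dV = dx dy dz with 0 ≤ x ≤ 5, 0 ≤ y ≤ 5, 0 ≤ z ≤ 2.

Integrate (45) over V as an iterated integral:

    ∭_V (∇·F) dV = ∫_0^{5} ∫_0^{5} ∫_0^{2} (45) dz dy dx.

Inner (z from 0 to 2): 90.
Middle (y from 0 to 5): 450.
Outer (x from 0 to 5): 2250.

Therefore ∯_{∂V} F · n dS = 2250.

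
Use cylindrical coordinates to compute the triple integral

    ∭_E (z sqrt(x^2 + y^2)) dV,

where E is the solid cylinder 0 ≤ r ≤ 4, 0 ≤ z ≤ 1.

In cylindrical coordinates, x = r cos(θ), y = r sin(θ), z = z, and dV = r dr dθ dz.

The integrand becomes r z, so

    ∭_E (z sqrt(x^2 + y^2)) dV = ∫_{0}^{2π} ∫_{0}^{4} ∫_{0}^{1} (r z) · r dz dr dθ.

Inner (z): r^2/2.
Middle (r from 0 to 4): 32/3.
Outer (θ): 64π/3.

Therefore the triple integral equals 64π/3.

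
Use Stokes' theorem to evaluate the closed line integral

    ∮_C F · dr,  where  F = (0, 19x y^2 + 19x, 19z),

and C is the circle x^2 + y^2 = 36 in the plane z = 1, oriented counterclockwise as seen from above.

Let S be the flat disk x^2 + y^2 ≤ 36 in the plane z = 1, with upward unit normal n̂ = ẑ. By Stokes' theorem,

    ∮_C F · dr = ∬_S (∇ × F) · n̂ dS = ∬_D (curl F)_z dA,

where D is the disk x^2 + y^2 ≤ 36.

Compute the curl of F = (0, 19x y^2 + 19x, 19z):
    (∇ × F)_x = ∂F_z/∂y - ∂F_y/∂z = 0,
    (∇ × F)_y = ∂F_x/∂z - ∂F_z/∂x = 0,
    (∇ × F)_z = ∂F_y/∂x - ∂F_x/∂y = 19y^2 + 19.

On z = 1, (curl F)_z = 19y^2 + 19.

Convert to polar (x = r cos θ, y = r sin θ, dA = r dr dθ); the integrand becomes 19r^2sin(θ)^2 + 19, so

    ∬_D (curl F)_z dA = ∫_0^{2π} ∫_0^{6} (19r^2sin(θ)^2 + 19) · r dr dθ.

Inner (r from 0 to 6): 6156sin(θ)^2 + 342.
Outer (θ from 0 to 2π): 6840π.

Therefore ∮_C F · dr = 6840π.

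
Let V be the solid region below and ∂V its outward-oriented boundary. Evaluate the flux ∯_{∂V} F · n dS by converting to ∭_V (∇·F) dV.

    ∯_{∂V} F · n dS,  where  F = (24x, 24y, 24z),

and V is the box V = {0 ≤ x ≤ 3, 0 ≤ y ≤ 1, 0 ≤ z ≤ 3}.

By the divergence theorem,

    ∯_{∂V} F · n dS = ∭_V (∇ · F) dV.

Compute the divergence:
    ∇ · F = ∂F_x/∂x + ∂F_y/∂y + ∂F_z/∂z = 24 + 24 + 24 = 72.

V is a rectangular box, so dV = dx dy dz with 0 ≤ x ≤ 3, 0 ≤ y ≤ 1, 0 ≤ z ≤ 3.

Integrate (72) over V as an iterated integral:

    ∭_V (∇·F) dV = ∫_0^{3} ∫_0^{1} ∫_0^{3} (72) dz dy dx.

Inner (z from 0 to 3): 216.
Middle (y from 0 to 1): 216.
Outer (x from 0 to 3): 648.

Therefore ∯_{∂V} F · n dS = 648.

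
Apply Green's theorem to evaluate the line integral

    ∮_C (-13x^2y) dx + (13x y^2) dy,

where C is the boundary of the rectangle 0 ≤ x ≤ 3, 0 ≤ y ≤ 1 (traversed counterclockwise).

Green's theorem converts the closed line integral into a double integral over the enclosed region D:

    ∮_C P dx + Q dy = ∬_D (∂Q/∂x - ∂P/∂y) dA.

Here P = -13x^2y, Q = 13x y^2, so

    ∂Q/∂x = 13y^2,    ∂P/∂y = -13x^2,
    ∂Q/∂x - ∂P/∂y = 13x^2 + 13y^2.

D is the region 0 ≤ x ≤ 3, 0 ≤ y ≤ 1. Evaluating the double integral:

    ∬_D (13x^2 + 13y^2) dA = ∫_0^{3} ∫_0^{1} (13x^2 + 13y^2) dy dx.

Inner (y from 0 to 1): 13x^2 + 13/3.
Outer (x from 0 to 3): 130.

Therefore ∮_C P dx + Q dy = 130.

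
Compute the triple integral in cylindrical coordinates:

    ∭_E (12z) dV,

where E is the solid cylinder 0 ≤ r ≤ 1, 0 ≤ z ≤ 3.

In cylindrical coordinates, x = r cos(θ), y = r sin(θ), z = z, and dV = r dr dθ dz.

The integrand becomes 12z, so

    ∭_E (12z) dV = ∫_{0}^{2π} ∫_{0}^{1} ∫_{0}^{3} (12z) · r dz dr dθ.

Inner (z): 54r.
Middle (r from 0 to 1): 27.
Outer (θ): 54π.

Therefore the triple integral equals 54π.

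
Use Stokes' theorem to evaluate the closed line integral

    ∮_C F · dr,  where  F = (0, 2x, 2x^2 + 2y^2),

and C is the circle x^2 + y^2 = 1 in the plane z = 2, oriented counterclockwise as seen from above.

Let S be the flat disk x^2 + y^2 ≤ 1 in the plane z = 2, with upward unit normal n̂ = ẑ. By Stokes' theorem,

    ∮_C F · dr = ∬_S (∇ × F) · n̂ dS = ∬_D (curl F)_z dA,

where D is the disk x^2 + y^2 ≤ 1.

Compute the curl of F = (0, 2x, 2x^2 + 2y^2):
    (∇ × F)_x = ∂F_z/∂y - ∂F_y/∂z = 4y,
    (∇ × F)_y = ∂F_x/∂z - ∂F_z/∂x = -4x,
    (∇ × F)_z = ∂F_y/∂x - ∂F_x/∂y = 2.

On z = 2, (curl F)_z = 2.

Convert to polar (x = r cos θ, y = r sin θ, dA = r dr dθ); the integrand becomes 2, so

    ∬_D (curl F)_z dA = ∫_0^{2π} ∫_0^{1} (2) · r dr dθ.

Inner (r from 0 to 1): 1.
Outer (θ from 0 to 2π): 2π.

Therefore ∮_C F · dr = 2π.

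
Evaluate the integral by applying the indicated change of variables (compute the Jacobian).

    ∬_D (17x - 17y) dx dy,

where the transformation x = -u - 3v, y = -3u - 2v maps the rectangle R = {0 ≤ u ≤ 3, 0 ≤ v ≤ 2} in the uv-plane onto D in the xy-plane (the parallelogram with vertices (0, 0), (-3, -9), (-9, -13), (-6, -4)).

Compute the Jacobian determinant of (x, y) with respect to (u, v):

    ∂(x,y)/∂(u,v) = | -1  -3 | = (-1)(-2) - (-3)(-3) = -7.
                   | -3  -2 |

Its absolute value is |J| = 7 (the area scaling factor).

Substituting x = -u - 3v, y = -3u - 2v into the integrand,

    17x - 17y → 34u - 17v,

so the integral becomes

    ∬_R (34u - 17v) · |J| du dv = ∫_0^3 ∫_0^2 (238u - 119v) dv du.

Inner (v): 476u - 238.
Outer (u): 1428.

Therefore ∬_D (17x - 17y) dx dy = 1428.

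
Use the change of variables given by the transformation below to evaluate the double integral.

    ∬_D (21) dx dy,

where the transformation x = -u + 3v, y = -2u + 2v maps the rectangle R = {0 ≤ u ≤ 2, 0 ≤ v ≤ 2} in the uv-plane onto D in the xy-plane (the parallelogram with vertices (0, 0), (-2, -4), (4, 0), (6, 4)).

Compute the Jacobian determinant of (x, y) with respect to (u, v):

    ∂(x,y)/∂(u,v) = | -1  3 | = (-1)(2) - (3)(-2) = 4.
                   | -2  2 |

Its absolute value is |J| = 4 (the area scaling factor).

Substituting x = -u + 3v, y = -2u + 2v into the integrand,

    21 → 21,

so the integral becomes

    ∬_R (21) · |J| du dv = ∫_0^2 ∫_0^2 (84) dv du.

Inner (v): 168.
Outer (u): 336.

Therefore ∬_D (21) dx dy = 336.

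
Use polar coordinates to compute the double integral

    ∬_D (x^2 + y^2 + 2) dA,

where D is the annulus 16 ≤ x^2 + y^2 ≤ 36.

The region D is 4 ≤ r ≤ 6, 0 ≤ θ ≤ 2π in polar coordinates, where x = r cos(θ), y = r sin(θ), and dA = r dr dθ.

Under the substitution, the integrand becomes r^2 + 2, so

    ∬_D (x^2 + y^2 + 2) dA = ∫_{0}^{2π} ∫_{4}^{6} (r^2 + 2) · r dr dθ.

Inner integral (in r): ∫_{4}^{6} (r^2 + 2) · r dr = 280.

Outer integral (in θ): ∫_{0}^{2π} (280) dθ = 560π.

Therefore ∬_D (x^2 + y^2 + 2) dA = 560π.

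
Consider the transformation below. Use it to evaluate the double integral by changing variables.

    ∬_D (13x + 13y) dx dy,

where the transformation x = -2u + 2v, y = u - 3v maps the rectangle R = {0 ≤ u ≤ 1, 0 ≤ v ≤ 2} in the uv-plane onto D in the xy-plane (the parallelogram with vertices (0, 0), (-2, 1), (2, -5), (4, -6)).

Compute the Jacobian determinant of (x, y) with respect to (u, v):

    ∂(x,y)/∂(u,v) = | -2  2 | = (-2)(-3) - (2)(1) = 4.
                   | 1  -3 |

Its absolute value is |J| = 4 (the area scaling factor).

Substituting x = -2u + 2v, y = u - 3v into the integrand,

    13x + 13y → -13u - 13v,

so the integral becomes

    ∬_R (-13u - 13v) · |J| du dv = ∫_0^1 ∫_0^2 (-52u - 52v) dv du.

Inner (v): -104u - 104.
Outer (u): -156.

Therefore ∬_D (13x + 13y) dx dy = -156.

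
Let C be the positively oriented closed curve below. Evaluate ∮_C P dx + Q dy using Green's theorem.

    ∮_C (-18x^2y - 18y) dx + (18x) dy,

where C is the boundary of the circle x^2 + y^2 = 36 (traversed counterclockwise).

Green's theorem converts the closed line integral into a double integral over the enclosed region D:

    ∮_C P dx + Q dy = ∬_D (∂Q/∂x - ∂P/∂y) dA.

Here P = -18x^2y - 18y, Q = 18x, so

    ∂Q/∂x = 18,    ∂P/∂y = -18x^2 - 18,
    ∂Q/∂x - ∂P/∂y = 18x^2 + 36.

D is the region x^2 + y^2 ≤ 36. Evaluating the double integral:

In polar coordinates (x = r cos θ, y = r sin θ, dA = r dr dθ) the integrand becomes 18r^2cos(θ)^2 + 36, so

    ∬_D (18x^2 + 36) dA = ∫_0^{2π} ∫_0^{6} (18r^2cos(θ)^2 + 36) · r dr dθ.

Inner (r from 0 to 6): 5832cos(θ)^2 + 648.
Outer (θ from 0 to 2π): 7128π.

Therefore ∮_C P dx + Q dy = 7128π.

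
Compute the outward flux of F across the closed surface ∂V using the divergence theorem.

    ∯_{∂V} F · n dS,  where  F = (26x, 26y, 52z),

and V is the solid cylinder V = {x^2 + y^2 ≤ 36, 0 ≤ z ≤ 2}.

By the divergence theorem,

    ∯_{∂V} F · n dS = ∭_V (∇ · F) dV.

Compute the divergence:
    ∇ · F = ∂F_x/∂x + ∂F_y/∂y + ∂F_z/∂z = 26 + 26 + 52 = 104.

In cylindrical coordinates, x = r cos(θ), y = r sin(θ), z = z, dV = r dr dθ dz, with 0 ≤ r ≤ 6, 0 ≤ θ ≤ 2π, 0 ≤ z ≤ 2.

The integrand, after substitution and multiplying by the volume element, becomes (104) · r, so

    ∭_V (∇·F) dV = ∫_0^{2π} ∫_0^{6} ∫_0^{2} (104) · r dz dr dθ.

Inner (z from 0 to 2): 208r.
Middle (r from 0 to 6): 3744.
Outer (θ from 0 to 2π): 7488π.

Therefore ∯_{∂V} F · n dS = 7488π.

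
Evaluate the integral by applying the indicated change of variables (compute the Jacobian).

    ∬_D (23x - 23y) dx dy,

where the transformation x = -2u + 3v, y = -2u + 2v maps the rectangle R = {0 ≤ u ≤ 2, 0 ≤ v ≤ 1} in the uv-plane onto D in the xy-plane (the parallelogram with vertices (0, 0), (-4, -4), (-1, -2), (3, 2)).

Compute the Jacobian determinant of (x, y) with respect to (u, v):

    ∂(x,y)/∂(u,v) = | -2  3 | = (-2)(2) - (3)(-2) = 2.
                   | -2  2 |

Its absolute value is |J| = 2 (the area scaling factor).

Substituting x = -2u + 3v, y = -2u + 2v into the integrand,

    23x - 23y → 23v,

so the integral becomes

    ∬_R (23v) · |J| du dv = ∫_0^2 ∫_0^1 (46v) dv du.

Inner (v): 23.
Outer (u): 46.

Therefore ∬_D (23x - 23y) dx dy = 46.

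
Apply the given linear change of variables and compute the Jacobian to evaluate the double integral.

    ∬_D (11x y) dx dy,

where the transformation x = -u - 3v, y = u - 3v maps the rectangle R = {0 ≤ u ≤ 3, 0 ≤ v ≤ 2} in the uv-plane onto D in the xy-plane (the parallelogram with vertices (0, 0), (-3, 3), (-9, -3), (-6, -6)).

Compute the Jacobian determinant of (x, y) with respect to (u, v):

    ∂(x,y)/∂(u,v) = | -1  -3 | = (-1)(-3) - (-3)(1) = 6.
                   | 1  -3 |

Its absolute value is |J| = 6 (the area scaling factor).

Substituting x = -u - 3v, y = u - 3v into the integrand,

    11x y → -11u^2 + 99v^2,

so the integral becomes

    ∬_R (-11u^2 + 99v^2) · |J| du dv = ∫_0^3 ∫_0^2 (-66u^2 + 594v^2) dv du.

Inner (v): 1584 - 132u^2.
Outer (u): 3564.

Therefore ∬_D (11x y) dx dy = 3564.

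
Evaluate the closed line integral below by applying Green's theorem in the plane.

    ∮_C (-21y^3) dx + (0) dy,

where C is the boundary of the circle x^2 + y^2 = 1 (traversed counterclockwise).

Green's theorem converts the closed line integral into a double integral over the enclosed region D:

    ∮_C P dx + Q dy = ∬_D (∂Q/∂x - ∂P/∂y) dA.

Here P = -21y^3, Q = 0, so

    ∂Q/∂x = 0,    ∂P/∂y = -63y^2,
    ∂Q/∂x - ∂P/∂y = 63y^2.

D is the region x^2 + y^2 ≤ 1. Evaluating the double integral:

In polar coordinates (x = r cos θ, y = r sin θ, dA = r dr dθ) the integrand becomes 63r^2sin(θ)^2, so

    ∬_D (63y^2) dA = ∫_0^{2π} ∫_0^{1} (63r^2sin(θ)^2) · r dr dθ.

Inner (r from 0 to 1): 63sin(θ)^2/4.
Outer (θ from 0 to 2π): 63π/4.

Therefore ∮_C P dx + Q dy = 63π/4.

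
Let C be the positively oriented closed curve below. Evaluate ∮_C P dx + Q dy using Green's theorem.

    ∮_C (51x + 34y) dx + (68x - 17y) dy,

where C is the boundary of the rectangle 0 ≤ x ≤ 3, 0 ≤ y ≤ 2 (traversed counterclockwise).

Green's theorem converts the closed line integral into a double integral over the enclosed region D:

    ∮_C P dx + Q dy = ∬_D (∂Q/∂x - ∂P/∂y) dA.

Here P = 51x + 34y, Q = 68x - 17y, so

    ∂Q/∂x = 68,    ∂P/∂y = 34,
    ∂Q/∂x - ∂P/∂y = 34.

D is the region 0 ≤ x ≤ 3, 0 ≤ y ≤ 2. Evaluating the double integral:

    ∬_D (34) dA = ∫_0^{3} ∫_0^{2} (34) dy dx.

Inner (y from 0 to 2): 68.
Outer (x from 0 to 3): 204.

Therefore ∮_C P dx + Q dy = 204.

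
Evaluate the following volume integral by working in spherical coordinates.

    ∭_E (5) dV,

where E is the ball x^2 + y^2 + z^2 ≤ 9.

In spherical coordinates, x = ρ sin(φ) cos(θ), y = ρ sin(φ) sin(θ), z = ρ cos(φ), and dV = ρ^2 sin(φ) dρ dφ dθ.

The integrand becomes 5, so

    ∭_E (5) dV = ∫_{0}^{2π} ∫_{0}^{π} ∫_{0}^{3} (5) · ρ^2 sin(φ) dρ dφ dθ.

Inner (ρ): 45sin(φ).
Middle (φ): 90.
Outer (θ): 180π.

Therefore the triple integral equals 180π.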